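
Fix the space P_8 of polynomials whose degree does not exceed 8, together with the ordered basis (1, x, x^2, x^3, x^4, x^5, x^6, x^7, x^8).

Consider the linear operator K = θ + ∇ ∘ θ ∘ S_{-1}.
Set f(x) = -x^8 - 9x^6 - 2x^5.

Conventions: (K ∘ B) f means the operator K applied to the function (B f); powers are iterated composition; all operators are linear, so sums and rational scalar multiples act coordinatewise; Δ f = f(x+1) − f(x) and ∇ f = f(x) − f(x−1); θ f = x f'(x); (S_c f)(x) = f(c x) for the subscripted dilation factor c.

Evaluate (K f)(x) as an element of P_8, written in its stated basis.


θ f = -8x^8 - 54x^6 - 10x^5
S_{-1} f = -x^8 - 9x^6 + 2x^5
θ S_{-1} f = -8x^8 - 54x^6 + 10x^5
∇ θ S_{-1} f = -64x^7 + 224x^6 - 772x^5 + 1420x^4 - 1628x^3 + 1134x^2 - 438x + 72
(θ + ∇ ∘ θ ∘ S_{-1}) f = -8x^8 - 64x^7 + 170x^6 - 782x^5 + 1420x^4 - 1628x^3 + 1134x^2 - 438x + 72

the image equals g(x) = -8x^8 - 64x^7 + 170x^6 - 782x^5 + 1420x^4 - 1628x^3 + 1134x^2 - 438x + 72


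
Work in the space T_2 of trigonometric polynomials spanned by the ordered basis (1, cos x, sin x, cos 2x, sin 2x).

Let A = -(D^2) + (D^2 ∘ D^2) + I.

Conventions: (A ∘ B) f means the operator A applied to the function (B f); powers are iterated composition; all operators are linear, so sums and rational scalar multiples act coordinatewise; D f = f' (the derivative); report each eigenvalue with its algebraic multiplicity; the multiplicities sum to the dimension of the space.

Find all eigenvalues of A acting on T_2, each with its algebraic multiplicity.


image of 1: 1
image of cos x: 3cos x
image of sin x: 3sin x
image of cos 2x: 21cos 2x
image of sin 2x: 21sin 2x
the matrix is diagonal; its diagonal is (1, 3, 3, 21, 21)
for a triangular matrix the eigenvalues are the diagonal entries, with algebraic multiplicity their repetition count

λ = 1 (multiplicity 1), λ = 3 (multiplicity 2), λ = 21 (multiplicity 2)


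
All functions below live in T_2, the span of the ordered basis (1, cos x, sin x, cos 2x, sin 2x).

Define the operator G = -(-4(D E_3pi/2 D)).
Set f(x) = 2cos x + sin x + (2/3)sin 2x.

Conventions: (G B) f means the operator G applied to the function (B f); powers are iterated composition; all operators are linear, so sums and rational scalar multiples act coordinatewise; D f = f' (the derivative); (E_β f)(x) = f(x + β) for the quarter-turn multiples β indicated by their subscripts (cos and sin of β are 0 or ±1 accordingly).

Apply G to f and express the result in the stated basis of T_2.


the image equals g(x) = 4cos x - 8sin x + (32/3)sin 2x

D f = cos x - 2sin x + (4/3)cos 2x
E_3pi/2 D f = 2cos x + sin x - (4/3)cos 2x
D E_3pi/2 D f = cos x - 2sin x + (8/3)sin 2x
(-4(D E_3pi/2 D)) f = -4cos x + 8sin x - (32/3)sin 2x
(-(-4(D E_3pi/2 D))) f = 4cos x - 8sin x + (32/3)sin 2x


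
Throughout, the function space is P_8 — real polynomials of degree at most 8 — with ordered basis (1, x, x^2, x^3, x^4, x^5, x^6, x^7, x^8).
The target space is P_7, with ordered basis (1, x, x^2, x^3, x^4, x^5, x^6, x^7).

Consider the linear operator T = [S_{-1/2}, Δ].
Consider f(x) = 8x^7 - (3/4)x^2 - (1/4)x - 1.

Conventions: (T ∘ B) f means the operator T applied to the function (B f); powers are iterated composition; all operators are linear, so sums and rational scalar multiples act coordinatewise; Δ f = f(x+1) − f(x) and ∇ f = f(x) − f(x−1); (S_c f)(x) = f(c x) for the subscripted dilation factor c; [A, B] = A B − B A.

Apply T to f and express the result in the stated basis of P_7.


the result is g(x) = (21/16)x^6 - (63/16)x^5 + (315/16)x^4 - (525/16)x^3 + (693/16)x^2 - (423/16)x + 57/8

Δ f = 56x^6 + 168x^5 + 280x^4 + 280x^3 + 168x^2 + (109/2)x + 7
S_{-1/2} Δ f = (7/8)x^6 - (21/4)x^5 + (35/2)x^4 - 35x^3 + 42x^2 - (109/4)x + 7
S_{-1/2} f = -(1/16)x^7 - (3/16)x^2 + (1/8)x - 1
Δ S_{-1/2} f = -(7/16)x^6 - (21/16)x^5 - (35/16)x^4 - (35/16)x^3 - (21/16)x^2 - (13/16)x - 1/8
[S_{-1/2}, Δ] f = (21/16)x^6 - (63/16)x^5 + (315/16)x^4 - (525/16)x^3 + (693/16)x^2 - (423/16)x + 57/8


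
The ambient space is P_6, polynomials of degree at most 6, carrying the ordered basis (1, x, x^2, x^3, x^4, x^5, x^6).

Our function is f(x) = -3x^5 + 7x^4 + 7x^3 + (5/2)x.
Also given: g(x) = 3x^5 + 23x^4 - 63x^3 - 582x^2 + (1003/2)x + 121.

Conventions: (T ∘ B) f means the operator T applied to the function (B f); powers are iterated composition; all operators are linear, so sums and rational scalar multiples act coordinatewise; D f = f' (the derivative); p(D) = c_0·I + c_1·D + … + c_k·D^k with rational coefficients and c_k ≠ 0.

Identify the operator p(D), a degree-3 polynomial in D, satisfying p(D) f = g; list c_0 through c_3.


D^0 f = -3x^5 + 7x^4 + 7x^3 + (5/2)x
D^1 f = -15x^4 + 28x^3 + 21x^2 + 5/2
D^2 f = -60x^3 + 84x^2 + 42x
D^3 f = -180x^2 + 168x + 42
matching coefficients of g against c_0 f + c_1 Df + … from the top degree down determines the c_i
solution: c_0 = -1, c_1 = -2, c_2 = 0, c_3 = 3

c_0 = -1, c_1 = -2, c_2 = 0, c_3 = 3


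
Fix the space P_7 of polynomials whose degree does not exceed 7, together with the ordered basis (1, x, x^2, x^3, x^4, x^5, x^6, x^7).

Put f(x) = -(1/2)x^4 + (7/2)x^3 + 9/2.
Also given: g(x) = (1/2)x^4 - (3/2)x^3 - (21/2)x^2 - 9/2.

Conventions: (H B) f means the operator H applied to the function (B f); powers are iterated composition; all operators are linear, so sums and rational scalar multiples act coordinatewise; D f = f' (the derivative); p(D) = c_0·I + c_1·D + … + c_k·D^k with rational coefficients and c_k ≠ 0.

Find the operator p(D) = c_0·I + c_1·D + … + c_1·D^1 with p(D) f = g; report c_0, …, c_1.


c_0 = -1, c_1 = -1

D^0 f = -(1/2)x^4 + (7/2)x^3 + 9/2
D^1 f = -2x^3 + (21/2)x^2
matching coefficients of g against c_0 f + c_1 Df + … from the top degree down determines the c_i
solution: c_0 = -1, c_1 = -1


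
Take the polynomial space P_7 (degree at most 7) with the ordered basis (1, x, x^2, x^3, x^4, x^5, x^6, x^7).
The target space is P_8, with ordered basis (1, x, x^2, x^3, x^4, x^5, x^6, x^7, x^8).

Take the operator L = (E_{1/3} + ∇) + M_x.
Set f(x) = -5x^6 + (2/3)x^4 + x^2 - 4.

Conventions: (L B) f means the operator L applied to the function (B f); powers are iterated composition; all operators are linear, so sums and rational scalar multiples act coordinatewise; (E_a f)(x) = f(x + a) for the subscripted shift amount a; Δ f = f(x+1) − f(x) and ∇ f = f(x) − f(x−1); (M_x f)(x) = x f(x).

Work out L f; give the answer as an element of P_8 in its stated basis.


g(x) = -5x^7 - 5x^6 - (118/3)x^5 + (202/3)x^4 - (2677/27)x^3 + (1931/27)x^2 - (2324/81)x - 404/729

E_{1/3} f = -5x^6 - 10x^5 - (23/3)x^4 - (76/27)x^3 + (14/27)x^2 + (52/81)x - 2834/729
∇ f = -30x^5 + 75x^4 - (292/3)x^3 + 71x^2 - (76/3)x + 10/3
(E_{1/3} + ∇) f = -5x^6 - 40x^5 + (202/3)x^4 - (2704/27)x^3 + (1931/27)x^2 - (2000/81)x - 404/729
M_x f = -5x^7 + (2/3)x^5 + x^3 - 4x
((E_{1/3} + ∇) + M_x) f = -5x^7 - 5x^6 - (118/3)x^5 + (202/3)x^4 - (2677/27)x^3 + (1931/27)x^2 - (2324/81)x - 404/729


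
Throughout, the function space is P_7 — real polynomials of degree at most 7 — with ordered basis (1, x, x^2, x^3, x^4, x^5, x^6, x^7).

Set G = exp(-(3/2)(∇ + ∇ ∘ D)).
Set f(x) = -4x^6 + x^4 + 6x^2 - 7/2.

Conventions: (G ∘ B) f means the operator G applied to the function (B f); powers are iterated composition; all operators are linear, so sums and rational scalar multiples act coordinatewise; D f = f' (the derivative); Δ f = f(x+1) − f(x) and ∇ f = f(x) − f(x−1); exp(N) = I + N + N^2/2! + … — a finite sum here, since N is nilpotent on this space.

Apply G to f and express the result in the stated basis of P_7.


g(x) = -4x^6 + 36x^5 - 44x^4 - 516x^3 + (7467/4)x^2 - (5217/4)x - 8401/8

order-1 term: 36x^5 + 90x^4 - 246x^3 + 261x^2 - 150x + 33/2
order-2 term: -135x^4 - 540x^3 + (1377/2)x^2 + 297x - 2187/4
order-3 term: 270x^3 + 1215x^2 - (837/2)x - 3321/4
order-4 term: -(1215/4)x^2 - 1215x - 1539/16
order-5 term: (729/4)x + 3645/8
order-6 term: -729/16
the series for exp(-(3/2)(∇ + ∇ ∘ D)) f terminates at order 6
exp(-(3/2)(∇ + ∇ ∘ D)) f = -4x^6 + 36x^5 - 44x^4 - 516x^3 + (7467/4)x^2 - (5217/4)x - 8401/8


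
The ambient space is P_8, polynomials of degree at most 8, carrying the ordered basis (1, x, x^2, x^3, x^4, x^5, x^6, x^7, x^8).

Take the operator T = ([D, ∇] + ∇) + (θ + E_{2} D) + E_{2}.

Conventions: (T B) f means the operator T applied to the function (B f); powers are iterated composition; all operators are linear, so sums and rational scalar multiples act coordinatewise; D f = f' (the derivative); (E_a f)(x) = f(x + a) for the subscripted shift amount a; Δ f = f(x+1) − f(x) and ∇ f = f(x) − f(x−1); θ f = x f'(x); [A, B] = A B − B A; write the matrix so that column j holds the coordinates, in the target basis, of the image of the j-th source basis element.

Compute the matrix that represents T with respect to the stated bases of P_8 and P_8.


image of 1: 1
image of x: 2x + 4
image of x^2: 3x^2 + 8x + 7
image of x^3: 4x^3 + 12x^2 + 21x + 21
image of x^4: 5x^4 + 16x^3 + 42x^2 + 84x + 47
image of x^5: 6x^5 + 20x^4 + 70x^3 + 210x^2 + 235x + 113
image of x^6: 7x^6 + 24x^5 + 105x^4 + 420x^3 + 705x^2 + 678x + 255
image of x^7: 8x^7 + 28x^6 + 147x^5 + 735x^4 + 1645x^3 + 2373x^2 + 1785x + 577
image of x^8: 9x^8 + 32x^7 + 196x^6 + 1176x^5 + 3290x^4 + 6328x^3 + 7140x^2 + 4616x + 1279
each image's coordinates form column j of the matrix

the matrix is [[1, 4, 7, 21, 47, 113, 255, 577, 1279]; [0, 2, 8, 21, 84, 235, 678, 1785, 4616]; [0, 0, 3, 12, 42, 210, 705, 2373, 7140]; [0, 0, 0, 4, 16, 70, 420, 1645, 6328]; [0, 0, 0, 0, 5, 20, 105, 735, 3290]; [0, 0, 0, 0, 0, 6, 24, 147, 1176]; [0, 0, 0, 0, 0, 0, 7, 28, 196]; [0, 0, 0, 0, 0, 0, 0, 8, 32]; [0, 0, 0, 0, 0, 0, 0, 0, 9]] (rows listed top to bottom)


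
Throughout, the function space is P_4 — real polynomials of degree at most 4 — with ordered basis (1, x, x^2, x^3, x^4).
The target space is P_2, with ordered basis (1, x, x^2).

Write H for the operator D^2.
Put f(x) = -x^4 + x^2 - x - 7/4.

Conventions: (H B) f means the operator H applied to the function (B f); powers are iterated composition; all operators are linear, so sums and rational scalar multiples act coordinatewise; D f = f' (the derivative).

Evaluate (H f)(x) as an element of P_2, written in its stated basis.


the result is g(x) = -12x^2 + 2

D f = -4x^3 + 2x - 1
D D f = -12x^2 + 2


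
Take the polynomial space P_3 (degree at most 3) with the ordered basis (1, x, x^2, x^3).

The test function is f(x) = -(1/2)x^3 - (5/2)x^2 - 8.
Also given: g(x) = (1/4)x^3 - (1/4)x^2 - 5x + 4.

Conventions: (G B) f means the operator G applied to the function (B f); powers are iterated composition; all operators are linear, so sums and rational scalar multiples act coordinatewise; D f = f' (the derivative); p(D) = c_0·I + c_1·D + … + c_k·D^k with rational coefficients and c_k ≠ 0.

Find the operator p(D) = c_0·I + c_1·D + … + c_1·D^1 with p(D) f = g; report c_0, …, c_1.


D^0 f = -(1/2)x^3 - (5/2)x^2 - 8
D^1 f = -(3/2)x^2 - 5x
matching coefficients of g against c_0 f + c_1 Df + … from the top degree down determines the c_i
solution: c_0 = -1/2, c_1 = 1

p(D) = -(1/2)·I + D, i.e. c_0 = -1/2, c_1 = 1


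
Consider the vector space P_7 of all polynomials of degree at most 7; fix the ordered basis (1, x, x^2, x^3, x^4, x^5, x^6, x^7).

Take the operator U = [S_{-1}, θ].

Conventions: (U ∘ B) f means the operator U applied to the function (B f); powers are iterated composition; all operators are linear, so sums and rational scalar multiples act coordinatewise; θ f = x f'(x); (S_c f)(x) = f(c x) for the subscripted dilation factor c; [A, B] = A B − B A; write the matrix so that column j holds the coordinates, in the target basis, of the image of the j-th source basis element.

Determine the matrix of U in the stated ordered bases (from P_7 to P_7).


the matrix is [[0, 0, 0, 0, 0, 0, 0, 0]; [0, 0, 0, 0, 0, 0, 0, 0]; [0, 0, 0, 0, 0, 0, 0, 0]; [0, 0, 0, 0, 0, 0, 0, 0]; [0, 0, 0, 0, 0, 0, 0, 0]; [0, 0, 0, 0, 0, 0, 0, 0]; [0, 0, 0, 0, 0, 0, 0, 0]; [0, 0, 0, 0, 0, 0, 0, 0]] (rows listed top to bottom)

image of 1: 0
image of x: 0
image of x^2: 0
image of x^3: 0
image of x^4: 0
image of x^5: 0
image of x^6: 0
image of x^7: 0
each image's coordinates form column j of the matrix


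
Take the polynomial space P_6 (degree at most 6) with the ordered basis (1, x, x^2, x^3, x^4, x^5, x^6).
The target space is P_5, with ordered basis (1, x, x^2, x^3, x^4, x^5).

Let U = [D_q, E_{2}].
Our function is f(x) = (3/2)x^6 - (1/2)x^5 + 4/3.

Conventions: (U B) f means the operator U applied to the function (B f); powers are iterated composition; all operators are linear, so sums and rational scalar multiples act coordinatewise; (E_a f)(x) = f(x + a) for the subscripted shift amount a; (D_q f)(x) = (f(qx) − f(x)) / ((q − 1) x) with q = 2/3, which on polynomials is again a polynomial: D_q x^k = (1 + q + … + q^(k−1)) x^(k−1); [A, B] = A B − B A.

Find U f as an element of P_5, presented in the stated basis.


E_{2} f = (3/2)x^6 + (35/2)x^5 + 85x^4 + 220x^3 + 320x^2 + 248x + 244/3
D_q E_{2} f = (665/162)x^5 + (7385/162)x^4 + (5525/27)x^3 + (4180/9)x^2 + (1600/3)x + 248
D_q f = (665/162)x^5 - (211/162)x^4
E_{2} D_q f = (665/162)x^5 + (6439/162)x^4 + (1384/9)x^3 + (24068/81)x^2 + (23224/81)x + 2984/27
[D_q, E_{2}] f = (473/81)x^4 + (1373/27)x^3 + (13552/81)x^2 + (19976/81)x + 3712/27

the image equals g(x) = (473/81)x^4 + (1373/27)x^3 + (13552/81)x^2 + (19976/81)x + 3712/27


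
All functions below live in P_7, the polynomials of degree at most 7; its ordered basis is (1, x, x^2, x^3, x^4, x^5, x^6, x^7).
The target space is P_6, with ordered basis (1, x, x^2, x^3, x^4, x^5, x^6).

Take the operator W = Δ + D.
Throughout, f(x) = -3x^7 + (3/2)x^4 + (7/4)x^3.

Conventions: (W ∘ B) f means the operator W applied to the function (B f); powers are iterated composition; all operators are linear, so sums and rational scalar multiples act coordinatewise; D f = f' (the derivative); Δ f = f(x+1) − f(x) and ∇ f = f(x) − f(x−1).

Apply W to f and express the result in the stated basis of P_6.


Δ f = -21x^6 - 63x^5 - 105x^4 - 99x^3 - (195/4)x^2 - (39/4)x + 1/4
D f = -21x^6 + 6x^3 + (21/4)x^2
(Δ + D) f = -42x^6 - 63x^5 - 105x^4 - 93x^3 - (87/2)x^2 - (39/4)x + 1/4

the result is g(x) = -42x^6 - 63x^5 - 105x^4 - 93x^3 - (87/2)x^2 - (39/4)x + 1/4


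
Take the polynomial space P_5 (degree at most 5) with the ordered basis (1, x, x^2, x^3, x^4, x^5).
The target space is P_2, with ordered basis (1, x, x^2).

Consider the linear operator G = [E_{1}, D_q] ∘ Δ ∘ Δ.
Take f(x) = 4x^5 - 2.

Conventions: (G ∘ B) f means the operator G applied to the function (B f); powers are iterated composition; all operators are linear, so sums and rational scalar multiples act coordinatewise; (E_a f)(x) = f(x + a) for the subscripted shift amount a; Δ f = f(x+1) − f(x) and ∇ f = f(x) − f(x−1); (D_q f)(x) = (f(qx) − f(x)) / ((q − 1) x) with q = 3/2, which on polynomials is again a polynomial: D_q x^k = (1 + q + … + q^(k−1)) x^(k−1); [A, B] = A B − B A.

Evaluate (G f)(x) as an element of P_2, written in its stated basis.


Δ f = 20x^4 + 40x^3 + 40x^2 + 20x + 4
Δ Δ f = 80x^3 + 240x^2 + 280x + 120
D_q (Δ ∘ Δ) f = 380x^2 + 600x + 280
E_{1} D_q (Δ ∘ Δ) f = 380x^2 + 1360x + 1260
E_{1} (Δ ∘ Δ) f = 80x^3 + 480x^2 + 1000x + 720
D_q E_{1} (Δ ∘ Δ) f = 380x^2 + 1200x + 1000
[E_{1}, D_q] (Δ ∘ Δ) f = 160x + 260

the image equals g(x) = 160x + 260


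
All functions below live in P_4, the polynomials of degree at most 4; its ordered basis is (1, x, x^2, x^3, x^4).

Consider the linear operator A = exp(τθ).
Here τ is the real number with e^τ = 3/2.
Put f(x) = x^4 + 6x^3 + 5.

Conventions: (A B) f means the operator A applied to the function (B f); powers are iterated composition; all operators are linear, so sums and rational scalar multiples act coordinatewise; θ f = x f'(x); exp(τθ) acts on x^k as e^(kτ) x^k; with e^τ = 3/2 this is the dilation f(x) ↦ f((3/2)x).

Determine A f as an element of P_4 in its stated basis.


g(x) = (81/16)x^4 + (81/4)x^3 + 5

exp(τθ) x^k = e^(kτ) x^k; with e^τ = 3/2 this sends x^k to (3/2)^k x^k
x^3 ↦ 27/8 x^3
x^4 ↦ 81/16 x^4
applying this coordinatewise to f: exp(τθ) f = (81/16)x^4 + (81/4)x^3 + 5


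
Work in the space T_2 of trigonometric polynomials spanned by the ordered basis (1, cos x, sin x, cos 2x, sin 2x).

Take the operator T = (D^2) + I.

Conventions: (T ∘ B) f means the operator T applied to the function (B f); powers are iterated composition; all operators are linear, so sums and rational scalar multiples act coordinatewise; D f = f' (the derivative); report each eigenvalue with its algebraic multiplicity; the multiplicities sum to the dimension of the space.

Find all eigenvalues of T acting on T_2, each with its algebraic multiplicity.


image of 1: 1
image of cos x: 0
image of sin x: 0
image of cos 2x: -3cos 2x
image of sin 2x: -3sin 2x
the matrix is diagonal; its diagonal is (1, 0, 0, -3, -3)
for a triangular matrix the eigenvalues are the diagonal entries, with algebraic multiplicity their repetition count

λ = -3 (multiplicity 2), λ = 0 (multiplicity 2), λ = 1 (multiplicity 1)


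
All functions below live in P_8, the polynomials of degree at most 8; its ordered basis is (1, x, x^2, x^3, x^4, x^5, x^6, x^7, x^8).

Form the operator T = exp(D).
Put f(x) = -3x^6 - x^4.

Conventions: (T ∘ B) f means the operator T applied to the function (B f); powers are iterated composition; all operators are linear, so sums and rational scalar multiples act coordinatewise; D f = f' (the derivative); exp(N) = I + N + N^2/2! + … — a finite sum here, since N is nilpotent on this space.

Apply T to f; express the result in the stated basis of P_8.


the image equals g(x) = -3x^6 - 18x^5 - 46x^4 - 64x^3 - 51x^2 - 22x - 4

order-1 term: -18x^5 - 4x^3
order-2 term: -45x^4 - 6x^2
order-3 term: -60x^3 - 4x
order-4 term: -45x^2 - 1
order-5 term: -18x
order-6 term: -3
the series for exp(D) f terminates at order 6
exp(D) f = -3x^6 - 18x^5 - 46x^4 - 64x^3 - 51x^2 - 22x - 4


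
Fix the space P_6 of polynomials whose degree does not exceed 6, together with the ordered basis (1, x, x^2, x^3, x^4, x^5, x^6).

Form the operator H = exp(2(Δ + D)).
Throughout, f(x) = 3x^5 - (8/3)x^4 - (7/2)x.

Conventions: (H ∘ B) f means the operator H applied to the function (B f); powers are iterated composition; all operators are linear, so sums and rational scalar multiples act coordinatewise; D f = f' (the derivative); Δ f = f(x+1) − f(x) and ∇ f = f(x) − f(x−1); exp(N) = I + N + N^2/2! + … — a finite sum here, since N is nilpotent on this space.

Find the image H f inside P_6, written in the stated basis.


order-1 term: 60x^4 + (52/3)x^3 + 28x^2 + (26/3)x - 40/3
order-2 term: 480x^3 + 464x^2 + 404x + 368/3
order-3 term: 1920x^2 + (6592/3)x + 1168
order-4 term: 3840x + 9472/3
order-5 term: 3072
the series for exp(2(Δ + D)) f terminates at order 5
exp(2(Δ + D)) f = 3x^5 + (172/3)x^4 + (1492/3)x^3 + 2412x^2 + (12893/2)x + 22520/3

g(x) = 3x^5 + (172/3)x^4 + (1492/3)x^3 + 2412x^2 + (12893/2)x + 22520/3


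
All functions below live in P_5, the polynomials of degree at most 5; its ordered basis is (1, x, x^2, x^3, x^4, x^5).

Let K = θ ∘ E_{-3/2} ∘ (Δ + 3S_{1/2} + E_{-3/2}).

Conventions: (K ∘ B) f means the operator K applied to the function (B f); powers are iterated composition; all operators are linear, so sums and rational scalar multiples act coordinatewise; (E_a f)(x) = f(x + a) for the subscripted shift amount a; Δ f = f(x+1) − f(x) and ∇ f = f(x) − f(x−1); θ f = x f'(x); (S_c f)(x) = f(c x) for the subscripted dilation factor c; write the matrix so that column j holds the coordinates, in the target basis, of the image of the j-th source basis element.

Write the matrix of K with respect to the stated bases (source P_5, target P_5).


the matrix is [[0, 0, 0, 0, 0, 0]; [0, 5/2, -25/4, 753/32, -3121/32, 195775/512]; [0, 0, 7/2, -123/8, 1425/16, -30805/64]; [0, 0, 0, 33/8, -219/8, 13845/64]; [0, 0, 0, 0, 19/4, -685/16]; [0, 0, 0, 0, 0, 175/32]] (rows listed top to bottom)

image of 1: 0
image of x: (5/2)x
image of x^2: (7/2)x^2 - (25/4)x
image of x^3: (33/8)x^3 - (123/8)x^2 + (753/32)x
image of x^4: (19/4)x^4 - (219/8)x^3 + (1425/16)x^2 - (3121/32)x
image of x^5: (175/32)x^5 - (685/16)x^4 + (13845/64)x^3 - (30805/64)x^2 + (195775/512)x
each image's coordinates form column j of the matrix


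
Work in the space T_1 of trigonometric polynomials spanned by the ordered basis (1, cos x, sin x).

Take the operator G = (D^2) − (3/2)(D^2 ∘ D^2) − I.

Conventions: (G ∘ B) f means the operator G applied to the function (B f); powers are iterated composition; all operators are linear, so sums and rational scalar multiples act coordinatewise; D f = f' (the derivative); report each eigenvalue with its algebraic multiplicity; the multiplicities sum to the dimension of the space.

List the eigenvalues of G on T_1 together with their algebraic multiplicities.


λ = -7/2 (multiplicity 2), λ = -1 (multiplicity 1)

image of 1: -1
image of cos x: -(7/2)cos x
image of sin x: -(7/2)sin x
the matrix is diagonal; its diagonal is (-1, -7/2, -7/2)
for a triangular matrix the eigenvalues are the diagonal entries, with algebraic multiplicity their repetition count


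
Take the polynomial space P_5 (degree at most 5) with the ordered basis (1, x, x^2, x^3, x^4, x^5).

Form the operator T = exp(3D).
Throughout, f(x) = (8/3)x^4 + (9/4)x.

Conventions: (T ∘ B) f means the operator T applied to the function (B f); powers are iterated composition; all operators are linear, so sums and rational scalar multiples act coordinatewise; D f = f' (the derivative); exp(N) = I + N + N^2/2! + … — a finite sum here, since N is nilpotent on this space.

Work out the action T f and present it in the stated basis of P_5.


the image equals g(x) = (8/3)x^4 + 32x^3 + 144x^2 + (1161/4)x + 891/4

order-1 term: 32x^3 + 27/4
order-2 term: 144x^2
order-3 term: 288x
order-4 term: 216
the series for exp(3D) f terminates at order 4
exp(3D) f = (8/3)x^4 + 32x^3 + 144x^2 + (1161/4)x + 891/4


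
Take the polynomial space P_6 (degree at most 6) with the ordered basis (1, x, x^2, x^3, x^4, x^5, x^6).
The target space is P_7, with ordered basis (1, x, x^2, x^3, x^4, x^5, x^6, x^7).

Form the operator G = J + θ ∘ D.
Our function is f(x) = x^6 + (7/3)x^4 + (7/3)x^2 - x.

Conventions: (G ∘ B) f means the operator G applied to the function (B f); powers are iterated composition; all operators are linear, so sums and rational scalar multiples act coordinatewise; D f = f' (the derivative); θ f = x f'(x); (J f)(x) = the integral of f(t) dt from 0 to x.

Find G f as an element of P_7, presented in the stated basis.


the image equals g(x) = (1/7)x^7 + (457/15)x^5 + (259/9)x^3 - (1/2)x^2 + (14/3)x

J f = (1/7)x^7 + (7/15)x^5 + (7/9)x^3 - (1/2)x^2
D f = 6x^5 + (28/3)x^3 + (14/3)x - 1
θ D f = 30x^5 + 28x^3 + (14/3)x
(J + θ ∘ D) f = (1/7)x^7 + (457/15)x^5 + (259/9)x^3 - (1/2)x^2 + (14/3)x


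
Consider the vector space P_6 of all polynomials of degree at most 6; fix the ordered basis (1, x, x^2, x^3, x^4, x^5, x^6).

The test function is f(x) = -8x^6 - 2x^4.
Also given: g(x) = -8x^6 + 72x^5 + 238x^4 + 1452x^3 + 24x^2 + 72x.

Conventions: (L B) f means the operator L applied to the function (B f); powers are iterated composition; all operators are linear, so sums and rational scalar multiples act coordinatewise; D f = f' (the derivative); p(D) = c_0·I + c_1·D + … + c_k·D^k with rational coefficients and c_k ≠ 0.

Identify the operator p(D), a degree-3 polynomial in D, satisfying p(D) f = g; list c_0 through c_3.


D^0 f = -8x^6 - 2x^4
D^1 f = -48x^5 - 8x^3
D^2 f = -240x^4 - 24x^2
D^3 f = -960x^3 - 48x
matching coefficients of g against c_0 f + c_1 Df + … from the top degree down determines the c_i
solution: c_0 = 1, c_1 = -3/2, c_2 = -1, c_3 = -3/2

c_0 = 1, c_1 = -3/2, c_2 = -1, c_3 = -3/2


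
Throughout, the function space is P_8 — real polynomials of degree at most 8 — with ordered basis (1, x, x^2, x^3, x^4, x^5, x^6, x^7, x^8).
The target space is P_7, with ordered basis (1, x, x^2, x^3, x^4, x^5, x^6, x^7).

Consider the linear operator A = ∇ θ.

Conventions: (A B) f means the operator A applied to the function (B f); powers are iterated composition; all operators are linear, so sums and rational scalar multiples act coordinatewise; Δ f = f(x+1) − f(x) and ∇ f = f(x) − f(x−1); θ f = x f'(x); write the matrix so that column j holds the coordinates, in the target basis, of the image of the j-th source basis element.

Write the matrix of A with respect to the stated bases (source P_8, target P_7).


the matrix is [[0, 1, -2, 3, -4, 5, -6, 7, -8]; [0, 0, 4, -9, 16, -25, 36, -49, 64]; [0, 0, 0, 9, -24, 50, -90, 147, -224]; [0, 0, 0, 0, 16, -50, 120, -245, 448]; [0, 0, 0, 0, 0, 25, -90, 245, -560]; [0, 0, 0, 0, 0, 0, 36, -147, 448]; [0, 0, 0, 0, 0, 0, 0, 49, -224]; [0, 0, 0, 0, 0, 0, 0, 0, 64]] (rows listed top to bottom)

image of 1: 0
image of x: 1
image of x^2: 4x - 2
image of x^3: 9x^2 - 9x + 3
image of x^4: 16x^3 - 24x^2 + 16x - 4
image of x^5: 25x^4 - 50x^3 + 50x^2 - 25x + 5
image of x^6: 36x^5 - 90x^4 + 120x^3 - 90x^2 + 36x - 6
image of x^7: 49x^6 - 147x^5 + 245x^4 - 245x^3 + 147x^2 - 49x + 7
image of x^8: 64x^7 - 224x^6 + 448x^5 - 560x^4 + 448x^3 - 224x^2 + 64x - 8
each image's coordinates form column j of the matrix


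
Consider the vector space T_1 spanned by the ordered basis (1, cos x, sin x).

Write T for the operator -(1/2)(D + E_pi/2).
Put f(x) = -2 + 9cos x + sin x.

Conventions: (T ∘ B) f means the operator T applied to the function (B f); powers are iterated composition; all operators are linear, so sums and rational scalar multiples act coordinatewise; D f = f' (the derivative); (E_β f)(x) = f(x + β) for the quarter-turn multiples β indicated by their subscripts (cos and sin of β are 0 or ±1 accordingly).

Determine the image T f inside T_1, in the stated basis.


the image equals g(x) = 1 - cos x + 9sin x

D f = cos x - 9sin x
E_pi/2 f = -2 + cos x - 9sin x
(D + E_pi/2) f = -2 + 2cos x - 18sin x
(-(1/2)(D + E_pi/2)) f = 1 - cos x + 9sin x


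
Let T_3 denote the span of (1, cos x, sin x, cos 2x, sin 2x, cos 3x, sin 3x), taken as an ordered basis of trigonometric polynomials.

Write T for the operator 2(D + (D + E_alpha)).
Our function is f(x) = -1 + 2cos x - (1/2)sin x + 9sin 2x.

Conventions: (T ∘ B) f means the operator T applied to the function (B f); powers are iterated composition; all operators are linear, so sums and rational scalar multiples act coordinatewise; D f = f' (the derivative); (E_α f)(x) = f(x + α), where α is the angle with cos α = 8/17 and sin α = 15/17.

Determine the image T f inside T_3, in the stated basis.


D f = -(1/2)cos x - 2sin x + 18cos 2x
D f = -(1/2)cos x - 2sin x + 18cos 2x
E_alpha f = -1 + (1/2)cos x - 2sin x + (2160/289)cos 2x - (1449/289)sin 2x
(D + E_alpha) f = -1 - 4sin x + (7362/289)cos 2x - (1449/289)sin 2x
(D + (D + E_alpha)) f = -1 - (1/2)cos x - 6sin x + (12564/289)cos 2x - (1449/289)sin 2x
(2(D + (D + E_alpha))) f = -2 - cos x - 12sin x + (25128/289)cos 2x - (2898/289)sin 2x

the result is g(x) = -2 - cos x - 12sin x + (25128/289)cos 2x - (2898/289)sin 2x


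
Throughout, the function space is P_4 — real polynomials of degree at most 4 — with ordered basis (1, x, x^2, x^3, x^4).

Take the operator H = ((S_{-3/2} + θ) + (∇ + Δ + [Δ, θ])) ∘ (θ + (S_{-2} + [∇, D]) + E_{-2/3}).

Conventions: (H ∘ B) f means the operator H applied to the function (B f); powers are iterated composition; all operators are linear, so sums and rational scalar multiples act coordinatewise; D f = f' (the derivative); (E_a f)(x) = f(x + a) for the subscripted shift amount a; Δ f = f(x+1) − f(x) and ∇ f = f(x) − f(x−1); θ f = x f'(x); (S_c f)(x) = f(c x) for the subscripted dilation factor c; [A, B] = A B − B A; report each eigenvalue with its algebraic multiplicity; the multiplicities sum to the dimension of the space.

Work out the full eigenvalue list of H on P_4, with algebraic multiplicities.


image of 1: 2
image of x: -2/3
image of x^2: (119/4)x^2 + (128/3)x + 94/9
image of x^3: (3/2)x^3 - (89/2)x^2 - (110/3)x - 548/27
image of x^4: (3045/16)x^4 + 253x^3 + (718/3)x^2 + (11356/27)x + 5884/81
the matrix is upper triangular; its diagonal is (2, 0, 119/4, 3/2, 3045/16)
for a triangular matrix the eigenvalues are the diagonal entries, with algebraic multiplicity their repetition count

λ = 0 (multiplicity 1), λ = 3/2 (multiplicity 1), λ = 2 (multiplicity 1), λ = 119/4 (multiplicity 1), λ = 3045/16 (multiplicity 1)


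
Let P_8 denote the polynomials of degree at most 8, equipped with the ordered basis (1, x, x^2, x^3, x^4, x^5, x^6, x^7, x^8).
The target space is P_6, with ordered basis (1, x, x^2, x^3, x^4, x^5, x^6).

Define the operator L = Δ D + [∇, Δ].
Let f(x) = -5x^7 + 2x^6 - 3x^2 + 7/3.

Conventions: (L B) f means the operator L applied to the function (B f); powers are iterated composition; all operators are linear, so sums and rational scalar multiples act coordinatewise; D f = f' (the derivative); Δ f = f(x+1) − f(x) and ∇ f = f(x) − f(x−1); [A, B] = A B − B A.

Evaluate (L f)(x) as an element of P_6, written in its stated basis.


D f = -35x^6 + 12x^5 - 6x
Δ D f = -210x^5 - 465x^4 - 580x^3 - 405x^2 - 150x - 29
Δ f = -35x^6 - 93x^5 - 145x^4 - 135x^3 - 75x^2 - 29x - 6
∇ Δ f = -210x^5 + 60x^4 - 350x^3 + 60x^2 - 70x - 2
∇ f = -35x^6 + 117x^5 - 205x^4 + 215x^3 - 135x^2 + 41x - 4
Δ ∇ f = -210x^5 + 60x^4 - 350x^3 + 60x^2 - 70x - 2
[∇, Δ] f = 0
(Δ D + [∇, Δ]) f = -210x^5 - 465x^4 - 580x^3 - 405x^2 - 150x - 29

the image equals g(x) = -210x^5 - 465x^4 - 580x^3 - 405x^2 - 150x - 29


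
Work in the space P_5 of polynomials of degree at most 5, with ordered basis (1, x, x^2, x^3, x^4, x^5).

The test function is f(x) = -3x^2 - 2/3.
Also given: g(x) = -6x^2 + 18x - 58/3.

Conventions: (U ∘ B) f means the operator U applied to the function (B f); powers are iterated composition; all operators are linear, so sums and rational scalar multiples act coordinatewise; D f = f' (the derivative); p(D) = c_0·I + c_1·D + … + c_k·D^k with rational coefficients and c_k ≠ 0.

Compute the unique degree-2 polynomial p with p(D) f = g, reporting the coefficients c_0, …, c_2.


D^0 f = -3x^2 - 2/3
D^1 f = -6x
D^2 f = -6
matching coefficients of g against c_0 f + c_1 Df + … from the top degree down determines the c_i
solution: c_0 = 2, c_1 = -3, c_2 = 3

p(D) = 2·I − 3·D + 3·D^2, i.e. c_0 = 2, c_1 = -3, c_2 = 3


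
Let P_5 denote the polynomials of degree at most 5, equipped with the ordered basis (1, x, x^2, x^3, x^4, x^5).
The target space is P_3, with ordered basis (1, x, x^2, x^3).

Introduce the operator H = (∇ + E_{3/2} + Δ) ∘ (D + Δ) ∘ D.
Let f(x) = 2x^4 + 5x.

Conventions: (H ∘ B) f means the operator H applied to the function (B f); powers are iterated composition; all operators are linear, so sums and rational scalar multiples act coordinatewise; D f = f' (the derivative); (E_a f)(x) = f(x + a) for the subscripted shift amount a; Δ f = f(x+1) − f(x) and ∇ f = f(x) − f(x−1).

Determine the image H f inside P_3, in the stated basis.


the image equals g(x) = 48x^2 + 360x + 200

D f = 8x^3 + 5
D D f = 24x^2
Δ D f = 24x^2 + 24x + 8
(D + Δ) D f = 48x^2 + 24x + 8
∇ ((D + Δ) ∘ D) f = 96x - 24
E_{3/2} ((D + Δ) ∘ D) f = 48x^2 + 168x + 152
Δ ((D + Δ) ∘ D) f = 96x + 72
(∇ + E_{3/2} + Δ) ((D + Δ) ∘ D) f = 48x^2 + 360x + 200


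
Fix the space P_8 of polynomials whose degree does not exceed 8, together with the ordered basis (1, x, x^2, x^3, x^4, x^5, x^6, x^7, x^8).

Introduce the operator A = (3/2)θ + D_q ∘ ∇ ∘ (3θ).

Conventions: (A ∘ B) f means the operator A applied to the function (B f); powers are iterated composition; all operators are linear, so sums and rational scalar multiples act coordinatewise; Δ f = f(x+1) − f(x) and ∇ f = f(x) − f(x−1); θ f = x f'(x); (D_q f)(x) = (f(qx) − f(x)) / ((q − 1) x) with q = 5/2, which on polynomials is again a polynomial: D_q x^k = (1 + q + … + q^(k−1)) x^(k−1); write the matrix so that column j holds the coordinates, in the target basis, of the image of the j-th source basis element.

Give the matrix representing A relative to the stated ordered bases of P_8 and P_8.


the matrix is [[0, 0, 12, -27, 48, -75, 108, -147, 192]; [0, 3/2, 0, 189/2, -252, 525, -945, 3087/2, -2352]; [0, 0, 3, 0, 468, -2925/2, 3510, -28665/4, 13104]; [0, 0, 0, 9/2, 0, 15225/8, -27405/4, 149205/8, -42630]; [0, 0, 0, 0, 6, 0, 27837/4, -454671/16, 86604]; [0, 0, 0, 0, 0, 15/2, 0, 762489/32, -108927]; [0, 0, 0, 0, 0, 0, 9, 0, 77997]; [0, 0, 0, 0, 0, 0, 0, 21/2, 0]; [0, 0, 0, 0, 0, 0, 0, 0, 12]] (rows listed top to bottom)

image of 1: 0
image of x: (3/2)x
image of x^2: 3x^2 + 12
image of x^3: (9/2)x^3 + (189/2)x - 27
image of x^4: 6x^4 + 468x^2 - 252x + 48
image of x^5: (15/2)x^5 + (15225/8)x^3 - (2925/2)x^2 + 525x - 75
image of x^6: 9x^6 + (27837/4)x^4 - (27405/4)x^3 + 3510x^2 - 945x + 108
image of x^7: (21/2)x^7 + (762489/32)x^5 - (454671/16)x^4 + (149205/8)x^3 - (28665/4)x^2 + (3087/2)x - 147
image of x^8: 12x^8 + 77997x^6 - 108927x^5 + 86604x^4 - 42630x^3 + 13104x^2 - 2352x + 192
each image's coordinates form column j of the matrix


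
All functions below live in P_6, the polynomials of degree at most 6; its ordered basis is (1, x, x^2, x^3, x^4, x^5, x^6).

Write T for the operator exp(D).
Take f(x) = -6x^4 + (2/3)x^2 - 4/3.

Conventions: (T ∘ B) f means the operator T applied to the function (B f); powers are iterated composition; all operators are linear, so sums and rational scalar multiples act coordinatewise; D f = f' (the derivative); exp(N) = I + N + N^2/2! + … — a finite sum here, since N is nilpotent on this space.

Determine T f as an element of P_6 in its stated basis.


the image equals g(x) = -6x^4 - 24x^3 - (106/3)x^2 - (68/3)x - 20/3

order-1 term: -24x^3 + (4/3)x
order-2 term: -36x^2 + 2/3
order-3 term: -24x
order-4 term: -6
the series for exp(D) f terminates at order 4
exp(D) f = -6x^4 - 24x^3 - (106/3)x^2 - (68/3)x - 20/3


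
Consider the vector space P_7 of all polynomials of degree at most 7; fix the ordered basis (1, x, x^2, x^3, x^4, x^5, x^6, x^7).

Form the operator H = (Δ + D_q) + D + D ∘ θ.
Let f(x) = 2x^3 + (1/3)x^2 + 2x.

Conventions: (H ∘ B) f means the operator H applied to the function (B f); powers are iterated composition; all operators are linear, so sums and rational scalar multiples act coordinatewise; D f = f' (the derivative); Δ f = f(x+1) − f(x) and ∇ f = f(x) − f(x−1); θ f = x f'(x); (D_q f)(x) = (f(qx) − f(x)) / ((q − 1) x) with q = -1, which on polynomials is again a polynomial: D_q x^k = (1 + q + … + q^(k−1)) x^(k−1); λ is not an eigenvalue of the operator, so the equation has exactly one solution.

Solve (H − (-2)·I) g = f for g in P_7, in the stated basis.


write g with unknown coordinates in the stated basis and equate coefficients in (H − (-2)·I) g = f
solving from the highest basis element down gives g = x^3 - (47/6)x^2 + (185/6)x - 233/4
check: H g = 16x^2 - (179/3)x + 233/2
so H g − (-2)·g = 2x^3 + (1/3)x^2 + 2x = f ✓

the image equals g(x) = x^3 - (47/6)x^2 + (185/6)x - 233/4


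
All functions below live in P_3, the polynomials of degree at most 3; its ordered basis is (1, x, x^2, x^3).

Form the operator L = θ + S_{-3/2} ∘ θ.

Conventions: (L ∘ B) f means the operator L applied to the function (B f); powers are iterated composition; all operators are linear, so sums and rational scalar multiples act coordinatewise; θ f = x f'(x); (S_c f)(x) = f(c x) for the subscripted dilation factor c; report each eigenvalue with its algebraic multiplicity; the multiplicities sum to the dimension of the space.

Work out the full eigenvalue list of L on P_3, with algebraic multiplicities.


λ = -57/8 (multiplicity 1), λ = -1/2 (multiplicity 1), λ = 0 (multiplicity 1), λ = 13/2 (multiplicity 1)

image of 1: 0
image of x: -(1/2)x
image of x^2: (13/2)x^2
image of x^3: -(57/8)x^3
the matrix is upper triangular; its diagonal is (0, -1/2, 13/2, -57/8)
for a triangular matrix the eigenvalues are the diagonal entries, with algebraic multiplicity their repetition count


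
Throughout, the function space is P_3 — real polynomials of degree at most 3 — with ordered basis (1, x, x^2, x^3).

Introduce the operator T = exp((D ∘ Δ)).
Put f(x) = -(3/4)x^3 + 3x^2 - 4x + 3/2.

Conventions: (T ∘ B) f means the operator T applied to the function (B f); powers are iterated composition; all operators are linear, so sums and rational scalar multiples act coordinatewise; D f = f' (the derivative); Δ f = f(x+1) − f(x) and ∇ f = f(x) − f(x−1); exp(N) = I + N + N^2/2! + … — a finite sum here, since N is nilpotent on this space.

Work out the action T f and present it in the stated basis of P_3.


g(x) = -(3/4)x^3 + 3x^2 - (17/2)x + 21/4

order-1 term: -(9/2)x + 15/4
the series for exp((D ∘ Δ)) f terminates at order 1
exp((D ∘ Δ)) f = -(3/4)x^3 + 3x^2 - (17/2)x + 21/4


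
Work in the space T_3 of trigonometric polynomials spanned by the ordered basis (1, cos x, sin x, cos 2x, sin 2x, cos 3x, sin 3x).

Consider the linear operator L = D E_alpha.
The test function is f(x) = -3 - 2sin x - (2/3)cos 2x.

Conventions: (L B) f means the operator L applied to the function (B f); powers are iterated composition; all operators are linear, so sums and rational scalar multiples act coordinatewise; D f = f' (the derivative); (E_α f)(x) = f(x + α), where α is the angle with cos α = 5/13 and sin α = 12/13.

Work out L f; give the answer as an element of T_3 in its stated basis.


the result is g(x) = -(10/13)cos x + (24/13)sin x + (160/169)cos 2x - (476/507)sin 2x

E_alpha f = -3 - (24/13)cos x - (10/13)sin x + (238/507)cos 2x + (80/169)sin 2x
D E_alpha f = -(10/13)cos x + (24/13)sin x + (160/169)cos 2x - (476/507)sin 2x


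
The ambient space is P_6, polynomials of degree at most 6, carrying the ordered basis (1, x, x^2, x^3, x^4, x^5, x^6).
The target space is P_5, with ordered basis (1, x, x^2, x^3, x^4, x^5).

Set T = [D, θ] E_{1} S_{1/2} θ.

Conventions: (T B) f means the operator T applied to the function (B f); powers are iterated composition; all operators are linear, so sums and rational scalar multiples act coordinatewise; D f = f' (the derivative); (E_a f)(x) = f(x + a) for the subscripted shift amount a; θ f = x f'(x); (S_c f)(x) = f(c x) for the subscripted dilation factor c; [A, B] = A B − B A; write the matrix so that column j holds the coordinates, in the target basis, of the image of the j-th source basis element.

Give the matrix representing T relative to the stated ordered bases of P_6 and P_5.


the matrix is [[0, 1/2, 1, 9/8, 1, 25/32, 9/16]; [0, 0, 1, 9/4, 3, 25/8, 45/16]; [0, 0, 0, 9/8, 3, 75/16, 45/8]; [0, 0, 0, 0, 1, 25/8, 45/8]; [0, 0, 0, 0, 0, 25/32, 45/16]; [0, 0, 0, 0, 0, 0, 9/16]] (rows listed top to bottom)

image of 1: 0
image of x: 1/2
image of x^2: x + 1
image of x^3: (9/8)x^2 + (9/4)x + 9/8
image of x^4: x^3 + 3x^2 + 3x + 1
image of x^5: (25/32)x^4 + (25/8)x^3 + (75/16)x^2 + (25/8)x + 25/32
image of x^6: (9/16)x^5 + (45/16)x^4 + (45/8)x^3 + (45/8)x^2 + (45/16)x + 9/16
each image's coordinates form column j of the matrix


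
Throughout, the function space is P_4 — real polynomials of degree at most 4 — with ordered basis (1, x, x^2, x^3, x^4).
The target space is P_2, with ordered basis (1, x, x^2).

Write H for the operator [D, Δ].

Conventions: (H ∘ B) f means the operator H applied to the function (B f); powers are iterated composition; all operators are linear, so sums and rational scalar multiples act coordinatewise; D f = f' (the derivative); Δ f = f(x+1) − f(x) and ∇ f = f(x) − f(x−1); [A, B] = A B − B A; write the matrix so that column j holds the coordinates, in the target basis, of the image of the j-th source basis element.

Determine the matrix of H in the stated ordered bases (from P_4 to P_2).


image of 1: 0
image of x: 0
image of x^2: 0
image of x^3: 0
image of x^4: 0
each image's coordinates form column j of the matrix

the matrix is [[0, 0, 0, 0, 0]; [0, 0, 0, 0, 0]; [0, 0, 0, 0, 0]] (rows listed top to bottom)
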